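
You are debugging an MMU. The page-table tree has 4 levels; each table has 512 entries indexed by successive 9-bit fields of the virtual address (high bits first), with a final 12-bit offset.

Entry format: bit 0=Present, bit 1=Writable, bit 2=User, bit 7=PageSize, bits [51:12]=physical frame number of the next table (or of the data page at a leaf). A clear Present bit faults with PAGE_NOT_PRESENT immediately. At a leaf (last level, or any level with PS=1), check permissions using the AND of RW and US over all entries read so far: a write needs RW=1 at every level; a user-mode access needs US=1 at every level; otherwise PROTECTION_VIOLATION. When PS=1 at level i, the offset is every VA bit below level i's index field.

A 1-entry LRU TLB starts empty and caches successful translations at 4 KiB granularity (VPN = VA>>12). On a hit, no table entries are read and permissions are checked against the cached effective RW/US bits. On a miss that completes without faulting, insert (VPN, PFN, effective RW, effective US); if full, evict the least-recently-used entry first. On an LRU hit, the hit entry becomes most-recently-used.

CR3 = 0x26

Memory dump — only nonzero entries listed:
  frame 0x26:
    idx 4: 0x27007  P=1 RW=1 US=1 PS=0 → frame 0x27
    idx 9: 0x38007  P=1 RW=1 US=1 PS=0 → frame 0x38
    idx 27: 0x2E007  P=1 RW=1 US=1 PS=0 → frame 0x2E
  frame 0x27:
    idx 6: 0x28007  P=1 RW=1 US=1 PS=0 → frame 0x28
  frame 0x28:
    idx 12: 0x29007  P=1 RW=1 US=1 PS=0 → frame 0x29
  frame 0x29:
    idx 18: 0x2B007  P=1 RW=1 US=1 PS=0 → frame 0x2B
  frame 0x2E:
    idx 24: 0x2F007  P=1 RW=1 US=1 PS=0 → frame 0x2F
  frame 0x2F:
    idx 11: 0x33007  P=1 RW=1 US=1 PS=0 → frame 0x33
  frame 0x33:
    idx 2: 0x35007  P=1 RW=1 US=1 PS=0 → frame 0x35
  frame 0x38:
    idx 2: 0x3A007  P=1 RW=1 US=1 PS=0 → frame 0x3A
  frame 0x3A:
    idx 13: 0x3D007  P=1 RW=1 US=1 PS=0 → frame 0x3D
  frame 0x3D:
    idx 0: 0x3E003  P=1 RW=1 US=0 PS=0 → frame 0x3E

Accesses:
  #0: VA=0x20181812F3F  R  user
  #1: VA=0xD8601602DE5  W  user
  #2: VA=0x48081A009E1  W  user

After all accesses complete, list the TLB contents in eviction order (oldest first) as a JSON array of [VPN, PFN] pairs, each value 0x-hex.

Walk each access:
#0 VA=0x20181812F3F (r,user):
  [0] read 0x26 idx=4: raw=0x27007 flags P=1 W=1 U=1 S=0
  [1] read 0x27 idx=6: raw=0x28007 flags P=1 W=1 U=1 S=0
  [2] read 0x28 idx=12: raw=0x29007 flags P=1 W=1 U=1 S=0
  [3] read 0x29 idx=18: raw=0x2B007 flags P=1 W=1 U=1 S=0
  → PA=0x2BF3F  (4 entries read)
#1 VA=0xD8601602DE5 (w,user):
  [0] read 0x26 idx=27: raw=0x2E007 flags P=1 W=1 U=1 S=0
  [1] read 0x2E idx=24: raw=0x2F007 flags P=1 W=1 U=1 S=0
  [2] read 0x2F idx=11: raw=0x33007 flags P=1 W=1 U=1 S=0
  [3] read 0x33 idx=2: raw=0x35007 flags P=1 W=1 U=1 S=0
  → PA=0x35DE5  (4 entries read)
#2 VA=0x48081A009E1 (w,user):
  [0] read 0x26 idx=9: raw=0x38007 flags P=1 W=1 U=1 S=0
  [1] read 0x38 idx=2: raw=0x3A007 flags P=1 W=1 U=1 S=0
  [2] read 0x3A idx=13: raw=0x3D007 flags P=1 W=1 U=1 S=0
  [3] read 0x3D idx=0: raw=0x3E003 flags P=1 W=1 U=0 S=0
  ⇒ fault: PROTECTION_VIOLATION  — 4 lookups

TLB: [["0xD8601602", "0x35"]]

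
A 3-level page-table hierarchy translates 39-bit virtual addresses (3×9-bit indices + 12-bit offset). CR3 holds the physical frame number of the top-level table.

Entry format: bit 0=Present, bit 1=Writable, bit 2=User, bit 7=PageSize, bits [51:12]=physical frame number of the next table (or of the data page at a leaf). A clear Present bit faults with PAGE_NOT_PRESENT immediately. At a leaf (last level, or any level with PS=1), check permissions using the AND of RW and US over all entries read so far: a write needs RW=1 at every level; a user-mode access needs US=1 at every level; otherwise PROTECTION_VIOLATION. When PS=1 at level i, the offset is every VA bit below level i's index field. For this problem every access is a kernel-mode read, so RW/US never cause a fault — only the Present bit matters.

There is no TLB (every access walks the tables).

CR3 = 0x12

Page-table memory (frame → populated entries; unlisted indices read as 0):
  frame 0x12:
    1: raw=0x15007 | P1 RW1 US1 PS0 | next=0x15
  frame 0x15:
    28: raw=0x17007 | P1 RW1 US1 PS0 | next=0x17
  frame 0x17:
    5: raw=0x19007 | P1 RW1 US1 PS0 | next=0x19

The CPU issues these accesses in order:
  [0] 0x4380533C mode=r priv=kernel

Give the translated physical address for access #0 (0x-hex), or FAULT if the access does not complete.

Walk each access:
#0 VA=0x4380533C (r,kernel):
  L0 @0x12[1] → 0x15007  P=1,RW=1,US=1,PS=0
  L1 @0x15[28] → 0x17007  P=1,RW=1,US=1,PS=0
  L2 @0x17[5] → 0x19007  P=1,RW=1,US=1,PS=0
  ✓ 0x1933C  — 3 lookups

Access #0 PA: 0x1933C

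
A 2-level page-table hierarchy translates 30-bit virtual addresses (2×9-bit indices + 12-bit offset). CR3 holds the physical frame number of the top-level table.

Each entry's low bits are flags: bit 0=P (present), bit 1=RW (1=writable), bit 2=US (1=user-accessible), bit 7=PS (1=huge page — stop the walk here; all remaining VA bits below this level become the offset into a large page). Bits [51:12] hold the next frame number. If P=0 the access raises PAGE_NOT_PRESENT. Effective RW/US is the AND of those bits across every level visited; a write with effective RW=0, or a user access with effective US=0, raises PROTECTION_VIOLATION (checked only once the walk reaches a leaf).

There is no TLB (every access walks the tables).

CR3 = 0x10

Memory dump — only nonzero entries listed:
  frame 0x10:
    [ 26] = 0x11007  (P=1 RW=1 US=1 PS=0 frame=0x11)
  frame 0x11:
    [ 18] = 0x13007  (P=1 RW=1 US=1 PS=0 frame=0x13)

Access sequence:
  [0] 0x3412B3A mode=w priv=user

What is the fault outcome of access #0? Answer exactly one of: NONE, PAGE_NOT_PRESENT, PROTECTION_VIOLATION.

Walk each access:
#0 VA=0x3412B3A (w,user):
  L0: frame=0x10 idx=26 entry=0x11007 [P=1 RW=1 US=1 PS=0]
  L1: frame=0x11 idx=18 entry=0x13007 [P=1 RW=1 US=1 PS=0]
  ⇒ phys 0x13B3A  [2 reads]

Access #0 fault: NONE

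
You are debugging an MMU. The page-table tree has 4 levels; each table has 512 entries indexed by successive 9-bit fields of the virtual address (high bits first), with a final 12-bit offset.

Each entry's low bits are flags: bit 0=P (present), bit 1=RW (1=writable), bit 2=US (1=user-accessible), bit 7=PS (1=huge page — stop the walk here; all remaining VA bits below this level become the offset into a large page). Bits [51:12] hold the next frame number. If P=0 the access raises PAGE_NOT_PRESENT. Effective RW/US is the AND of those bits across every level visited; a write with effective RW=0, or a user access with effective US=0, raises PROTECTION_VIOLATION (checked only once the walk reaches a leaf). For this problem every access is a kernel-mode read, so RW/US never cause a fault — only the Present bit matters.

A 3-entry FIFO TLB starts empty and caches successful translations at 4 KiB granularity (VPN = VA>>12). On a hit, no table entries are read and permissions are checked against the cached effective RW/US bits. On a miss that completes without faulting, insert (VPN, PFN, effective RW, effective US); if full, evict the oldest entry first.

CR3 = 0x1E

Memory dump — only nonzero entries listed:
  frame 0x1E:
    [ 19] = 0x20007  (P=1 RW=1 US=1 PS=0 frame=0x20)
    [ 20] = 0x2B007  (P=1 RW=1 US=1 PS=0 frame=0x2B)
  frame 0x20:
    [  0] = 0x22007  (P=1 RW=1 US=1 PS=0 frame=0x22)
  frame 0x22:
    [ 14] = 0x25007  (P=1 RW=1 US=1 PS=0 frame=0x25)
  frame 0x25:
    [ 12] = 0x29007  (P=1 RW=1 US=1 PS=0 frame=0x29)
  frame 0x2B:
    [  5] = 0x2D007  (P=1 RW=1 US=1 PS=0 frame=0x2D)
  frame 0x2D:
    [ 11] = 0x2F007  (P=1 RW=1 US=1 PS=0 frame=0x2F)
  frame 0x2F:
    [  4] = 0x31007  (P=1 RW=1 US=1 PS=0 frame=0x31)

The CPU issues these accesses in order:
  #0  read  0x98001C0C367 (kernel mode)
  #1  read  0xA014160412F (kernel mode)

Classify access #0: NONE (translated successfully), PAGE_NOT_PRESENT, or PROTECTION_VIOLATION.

Walk each access:
#0 VA=0x98001C0C367 (r,kernel):
  L0 @0x1E[19] → 0x20007  P=1,RW=1,US=1,PS=0
  L1 @0x20[0] → 0x22007  P=1,RW=1,US=1,PS=0
  L2 @0x22[14] → 0x25007  P=1,RW=1,US=1,PS=0
  L3 @0x25[12] → 0x29007  P=1,RW=1,US=1,PS=0
  ⇒ phys 0x29367  [4 reads]
#1 VA=0xA014160412F (r,kernel):
  L0 @0x1E[20] → 0x2B007  P=1,RW=1,US=1,PS=0
  L1 @0x2B[5] → 0x2D007  P=1,RW=1,US=1,PS=0
  L2 @0x2D[11] → 0x2F007  P=1,RW=1,US=1,PS=0
  L3 @0x2F[4] → 0x31007  P=1,RW=1,US=1,PS=0
  ⇒ phys 0x3112F  [4 reads]

Access #0 fault: NONE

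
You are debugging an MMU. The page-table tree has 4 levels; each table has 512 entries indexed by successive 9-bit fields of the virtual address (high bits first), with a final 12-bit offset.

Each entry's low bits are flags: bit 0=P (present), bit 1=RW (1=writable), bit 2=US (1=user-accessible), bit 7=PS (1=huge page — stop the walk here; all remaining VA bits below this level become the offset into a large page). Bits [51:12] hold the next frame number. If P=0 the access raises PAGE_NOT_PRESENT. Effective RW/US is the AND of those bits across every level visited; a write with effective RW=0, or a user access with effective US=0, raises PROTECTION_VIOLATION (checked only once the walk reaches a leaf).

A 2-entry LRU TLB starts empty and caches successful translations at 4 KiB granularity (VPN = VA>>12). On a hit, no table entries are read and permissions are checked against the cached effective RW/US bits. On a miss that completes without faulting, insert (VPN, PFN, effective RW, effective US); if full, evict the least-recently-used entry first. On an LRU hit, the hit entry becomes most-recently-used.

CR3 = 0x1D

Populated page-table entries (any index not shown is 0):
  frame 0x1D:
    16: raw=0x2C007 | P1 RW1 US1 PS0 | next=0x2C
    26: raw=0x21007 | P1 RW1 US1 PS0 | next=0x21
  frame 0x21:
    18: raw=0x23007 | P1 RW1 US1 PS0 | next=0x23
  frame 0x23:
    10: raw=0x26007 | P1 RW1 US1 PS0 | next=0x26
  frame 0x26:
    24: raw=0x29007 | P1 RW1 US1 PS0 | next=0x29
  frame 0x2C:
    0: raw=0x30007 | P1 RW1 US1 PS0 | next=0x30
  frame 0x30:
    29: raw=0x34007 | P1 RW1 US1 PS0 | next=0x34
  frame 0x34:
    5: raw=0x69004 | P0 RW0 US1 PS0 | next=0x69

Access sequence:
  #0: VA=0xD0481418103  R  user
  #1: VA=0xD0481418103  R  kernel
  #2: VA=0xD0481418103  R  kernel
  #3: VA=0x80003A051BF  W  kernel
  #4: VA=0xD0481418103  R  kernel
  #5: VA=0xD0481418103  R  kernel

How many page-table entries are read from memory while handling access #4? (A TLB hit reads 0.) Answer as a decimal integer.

Walk each access:
#0 VA=0xD0481418103 (r,user):
  L0 @0x1D[26] → 0x21007  P=1,RW=1,US=1,PS=0
  L1 @0x21[18] → 0x23007  P=1,RW=1,US=1,PS=0
  L2 @0x23[10] → 0x26007  P=1,RW=1,US=1,PS=0
  L3 @0x26[24] → 0x29007  P=1,RW=1,US=1,PS=0
  ⇒ phys 0x29103  [4 reads]
#1 VA=0xD0481418103 (r,kernel):
  TLB hit vpn=0xD0481418 → PA=0x29103
#2 VA=0xD0481418103 (r,kernel):
  TLB hit vpn=0xD0481418 → PA=0x29103
#3 VA=0x80003A051BF (w,kernel):
  L0 @0x1D[16] → 0x2C007  P=1,RW=1,US=1,PS=0
  L1 @0x2C[0] → 0x30007  P=1,RW=1,US=1,PS=0
  L2 @0x30[29] → 0x34007  P=1,RW=1,US=1,PS=0
  L3 @0x34[5] → 0x69004  P=0,RW=0,US=1,PS=0
  → PAGE_NOT_PRESENT  (4 entries read)
#4 VA=0xD0481418103 (r,kernel):
  TLB hit vpn=0xD0481418 → PA=0x29103
#5 VA=0xD0481418103 (r,kernel):
  TLB hit vpn=0xD0481418 → PA=0x29103

Entries read for #4: 0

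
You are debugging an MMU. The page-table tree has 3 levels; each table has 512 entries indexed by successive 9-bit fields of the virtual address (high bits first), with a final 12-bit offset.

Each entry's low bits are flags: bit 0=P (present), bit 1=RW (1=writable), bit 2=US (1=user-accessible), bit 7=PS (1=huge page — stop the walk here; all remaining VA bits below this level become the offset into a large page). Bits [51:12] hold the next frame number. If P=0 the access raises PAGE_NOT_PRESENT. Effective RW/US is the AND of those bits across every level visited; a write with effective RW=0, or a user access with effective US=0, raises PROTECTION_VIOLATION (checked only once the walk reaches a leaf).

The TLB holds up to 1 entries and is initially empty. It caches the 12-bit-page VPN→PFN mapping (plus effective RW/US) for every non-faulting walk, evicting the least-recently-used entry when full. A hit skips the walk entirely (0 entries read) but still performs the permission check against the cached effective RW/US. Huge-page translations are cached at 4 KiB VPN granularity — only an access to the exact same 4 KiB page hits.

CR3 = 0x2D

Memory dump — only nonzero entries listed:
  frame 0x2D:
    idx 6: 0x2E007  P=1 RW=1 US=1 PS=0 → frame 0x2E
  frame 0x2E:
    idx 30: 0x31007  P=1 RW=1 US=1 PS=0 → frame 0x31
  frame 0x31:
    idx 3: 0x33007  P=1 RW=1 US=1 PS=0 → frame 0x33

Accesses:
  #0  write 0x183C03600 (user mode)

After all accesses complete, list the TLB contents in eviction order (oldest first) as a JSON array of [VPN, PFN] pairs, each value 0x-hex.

Trace:
#0 VA=0x183C03600 (w,user):
  L0: frame=0x2D idx=6 entry=0x2E007 [P=1 RW=1 US=1 PS=0]
  L1: frame=0x2E idx=30 entry=0x31007 [P=1 RW=1 US=1 PS=0]
  L2: frame=0x31 idx=3 entry=0x33007 [P=1 RW=1 US=1 PS=0]
  → PA=0x33600  (3 entries read)

TLB: [["0x183C03", "0x33"]]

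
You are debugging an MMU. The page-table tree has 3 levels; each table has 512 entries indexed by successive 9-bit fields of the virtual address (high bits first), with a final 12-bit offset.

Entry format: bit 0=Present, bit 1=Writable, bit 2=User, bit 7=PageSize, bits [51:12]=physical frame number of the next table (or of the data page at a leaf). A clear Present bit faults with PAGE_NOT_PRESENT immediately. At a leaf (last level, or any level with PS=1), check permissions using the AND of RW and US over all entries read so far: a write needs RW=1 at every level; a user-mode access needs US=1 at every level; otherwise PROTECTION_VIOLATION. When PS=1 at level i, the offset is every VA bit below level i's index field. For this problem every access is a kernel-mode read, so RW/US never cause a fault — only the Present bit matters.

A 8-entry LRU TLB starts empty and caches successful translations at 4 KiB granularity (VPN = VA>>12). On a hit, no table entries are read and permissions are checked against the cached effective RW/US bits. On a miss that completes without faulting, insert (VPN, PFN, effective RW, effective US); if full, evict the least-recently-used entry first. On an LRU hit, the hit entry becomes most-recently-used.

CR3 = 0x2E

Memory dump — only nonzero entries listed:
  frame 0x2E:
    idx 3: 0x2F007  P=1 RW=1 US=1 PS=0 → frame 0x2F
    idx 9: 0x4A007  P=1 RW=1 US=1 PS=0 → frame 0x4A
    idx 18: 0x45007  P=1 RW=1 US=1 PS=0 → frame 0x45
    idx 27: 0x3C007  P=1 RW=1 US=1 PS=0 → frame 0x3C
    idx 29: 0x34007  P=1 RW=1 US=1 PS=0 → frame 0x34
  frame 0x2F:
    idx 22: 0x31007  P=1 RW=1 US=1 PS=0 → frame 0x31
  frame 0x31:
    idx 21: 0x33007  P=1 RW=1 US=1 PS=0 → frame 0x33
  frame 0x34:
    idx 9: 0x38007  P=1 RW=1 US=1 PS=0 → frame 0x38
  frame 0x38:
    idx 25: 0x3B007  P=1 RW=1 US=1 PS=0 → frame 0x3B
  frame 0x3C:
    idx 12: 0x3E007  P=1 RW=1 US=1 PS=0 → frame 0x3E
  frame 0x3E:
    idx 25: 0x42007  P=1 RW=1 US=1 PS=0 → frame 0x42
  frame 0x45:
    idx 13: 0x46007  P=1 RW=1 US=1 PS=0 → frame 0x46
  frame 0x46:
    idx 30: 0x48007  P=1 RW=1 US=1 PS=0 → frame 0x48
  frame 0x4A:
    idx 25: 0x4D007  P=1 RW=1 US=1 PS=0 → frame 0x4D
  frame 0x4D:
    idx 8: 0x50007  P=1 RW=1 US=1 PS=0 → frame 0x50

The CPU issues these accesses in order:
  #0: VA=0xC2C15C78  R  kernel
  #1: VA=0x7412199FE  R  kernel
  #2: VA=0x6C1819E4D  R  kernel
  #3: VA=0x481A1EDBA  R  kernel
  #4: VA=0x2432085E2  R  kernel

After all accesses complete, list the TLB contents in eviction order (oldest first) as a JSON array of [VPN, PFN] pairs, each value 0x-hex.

Per-access translation:
#0 VA=0xC2C15C78 (r,kernel):
  [0] read 0x2E idx=3: raw=0x2F007 flags P=1 W=1 U=1 S=0
  [1] read 0x2F idx=22: raw=0x31007 flags P=1 W=1 U=1 S=0
  [2] read 0x31 idx=21: raw=0x33007 flags P=1 W=1 U=1 S=0
  ⇒ phys 0x33C78  [3 reads]
#1 VA=0x7412199FE (r,kernel):
  [0] read 0x2E idx=29: raw=0x34007 flags P=1 W=1 U=1 S=0
  [1] read 0x34 idx=9: raw=0x38007 flags P=1 W=1 U=1 S=0
  [2] read 0x38 idx=25: raw=0x3B007 flags P=1 W=1 U=1 S=0
  ⇒ phys 0x3B9FE  [3 reads]
#2 VA=0x6C1819E4D (r,kernel):
  [0] read 0x2E idx=27: raw=0x3C007 flags P=1 W=1 U=1 S=0
  [1] read 0x3C idx=12: raw=0x3E007 flags P=1 W=1 U=1 S=0
  [2] read 0x3E idx=25: raw=0x42007 flags P=1 W=1 U=1 S=0
  ⇒ phys 0x42E4D  [3 reads]
#3 VA=0x481A1EDBA (r,kernel):
  [0] read 0x2E idx=18: raw=0x45007 flags P=1 W=1 U=1 S=0
  [1] read 0x45 idx=13: raw=0x46007 flags P=1 W=1 U=1 S=0
  [2] read 0x46 idx=30: raw=0x48007 flags P=1 W=1 U=1 S=0
  ⇒ phys 0x48DBA  [3 reads]
#4 VA=0x2432085E2 (r,kernel):
  [0] read 0x2E idx=9: raw=0x4A007 flags P=1 W=1 U=1 S=0
  [1] read 0x4A idx=25: raw=0x4D007 flags P=1 W=1 U=1 S=0
  [2] read 0x4D idx=8: raw=0x50007 flags P=1 W=1 U=1 S=0
  ⇒ phys 0x505E2  [3 reads]

TLB: [["0xC2C15", "0x33"], ["0x741219", "0x3B"], ["0x6C1819", "0x42"], ["0x481A1E", "0x48"], ["0x243208", "0x50"]]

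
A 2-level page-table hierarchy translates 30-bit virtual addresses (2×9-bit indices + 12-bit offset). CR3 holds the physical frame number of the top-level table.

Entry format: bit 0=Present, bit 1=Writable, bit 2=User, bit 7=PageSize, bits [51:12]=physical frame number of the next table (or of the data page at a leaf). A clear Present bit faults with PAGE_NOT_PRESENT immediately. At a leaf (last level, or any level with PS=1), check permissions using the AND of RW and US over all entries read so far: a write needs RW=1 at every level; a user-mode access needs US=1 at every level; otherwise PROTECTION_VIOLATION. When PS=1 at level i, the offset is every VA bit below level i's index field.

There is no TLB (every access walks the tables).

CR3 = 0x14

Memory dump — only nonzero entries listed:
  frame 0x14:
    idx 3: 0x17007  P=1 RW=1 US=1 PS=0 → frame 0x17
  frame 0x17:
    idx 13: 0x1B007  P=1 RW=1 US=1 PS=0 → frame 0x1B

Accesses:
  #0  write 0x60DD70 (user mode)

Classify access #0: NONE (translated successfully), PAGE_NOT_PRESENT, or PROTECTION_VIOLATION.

Trace:
#0 VA=0x60DD70 (w,user):
  L0 @0x14[3] → 0x17007  P=1,RW=1,US=1,PS=0
  L1 @0x17[13] → 0x1B007  P=1,RW=1,US=1,PS=0
  ⇒ phys 0x1BD70  [2 reads]

Access #0 fault: NONE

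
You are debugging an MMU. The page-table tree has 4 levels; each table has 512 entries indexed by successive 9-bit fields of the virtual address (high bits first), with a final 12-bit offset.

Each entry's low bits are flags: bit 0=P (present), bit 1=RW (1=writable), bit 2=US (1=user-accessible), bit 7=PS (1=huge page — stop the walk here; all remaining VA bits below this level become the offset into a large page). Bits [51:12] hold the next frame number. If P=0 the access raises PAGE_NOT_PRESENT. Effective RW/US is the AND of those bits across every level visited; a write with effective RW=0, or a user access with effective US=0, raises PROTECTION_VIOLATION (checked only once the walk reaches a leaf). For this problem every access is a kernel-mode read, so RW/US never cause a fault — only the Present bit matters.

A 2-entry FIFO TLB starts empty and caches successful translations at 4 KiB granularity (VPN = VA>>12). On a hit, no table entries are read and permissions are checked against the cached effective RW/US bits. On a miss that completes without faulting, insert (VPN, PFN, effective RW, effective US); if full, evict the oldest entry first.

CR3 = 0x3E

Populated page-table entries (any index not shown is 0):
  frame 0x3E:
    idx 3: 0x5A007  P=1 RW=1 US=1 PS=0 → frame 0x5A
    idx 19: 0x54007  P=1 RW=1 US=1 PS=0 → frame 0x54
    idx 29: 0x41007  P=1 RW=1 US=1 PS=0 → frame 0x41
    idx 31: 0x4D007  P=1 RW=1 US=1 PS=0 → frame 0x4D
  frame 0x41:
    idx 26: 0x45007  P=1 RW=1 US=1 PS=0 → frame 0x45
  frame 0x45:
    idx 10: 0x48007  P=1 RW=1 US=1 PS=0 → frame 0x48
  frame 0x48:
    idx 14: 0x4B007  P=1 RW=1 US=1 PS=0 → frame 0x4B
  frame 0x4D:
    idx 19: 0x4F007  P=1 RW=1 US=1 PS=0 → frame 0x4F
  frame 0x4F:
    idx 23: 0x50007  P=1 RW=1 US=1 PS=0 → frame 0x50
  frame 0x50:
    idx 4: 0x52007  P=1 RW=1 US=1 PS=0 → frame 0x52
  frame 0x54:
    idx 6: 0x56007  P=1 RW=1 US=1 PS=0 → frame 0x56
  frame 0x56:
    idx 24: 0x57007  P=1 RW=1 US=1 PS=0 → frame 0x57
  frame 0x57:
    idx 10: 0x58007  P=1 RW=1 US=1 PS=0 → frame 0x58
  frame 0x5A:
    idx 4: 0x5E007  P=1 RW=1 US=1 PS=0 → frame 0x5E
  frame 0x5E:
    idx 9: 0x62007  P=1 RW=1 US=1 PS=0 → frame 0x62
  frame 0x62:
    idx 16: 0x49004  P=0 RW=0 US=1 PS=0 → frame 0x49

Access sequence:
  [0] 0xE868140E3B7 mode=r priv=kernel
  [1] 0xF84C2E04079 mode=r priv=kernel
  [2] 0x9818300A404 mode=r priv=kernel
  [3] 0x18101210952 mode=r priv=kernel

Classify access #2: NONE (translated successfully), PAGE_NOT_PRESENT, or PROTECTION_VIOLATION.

Per-access translation:
#0 VA=0xE868140E3B7 (r,kernel):
  L0 @0x3E[29] → 0x41007  P=1,RW=1,US=1,PS=0
  L1 @0x41[26] → 0x45007  P=1,RW=1,US=1,PS=0
  L2 @0x45[10] → 0x48007  P=1,RW=1,US=1,PS=0
  L3 @0x48[14] → 0x4B007  P=1,RW=1,US=1,PS=0
  ⇒ phys 0x4B3B7  [4 reads]
#1 VA=0xF84C2E04079 (r,kernel):
  L0 @0x3E[31] → 0x4D007  P=1,RW=1,US=1,PS=0
  L1 @0x4D[19] → 0x4F007  P=1,RW=1,US=1,PS=0
  L2 @0x4F[23] → 0x50007  P=1,RW=1,US=1,PS=0
  L3 @0x50[4] → 0x52007  P=1,RW=1,US=1,PS=0
  ⇒ phys 0x52079  [4 reads]
#2 VA=0x9818300A404 (r,kernel):
  L0 @0x3E[19] → 0x54007  P=1,RW=1,US=1,PS=0
  L1 @0x54[6] → 0x56007  P=1,RW=1,US=1,PS=0
  L2 @0x56[24] → 0x57007  P=1,RW=1,US=1,PS=0
  L3 @0x57[10] → 0x58007  P=1,RW=1,US=1,PS=0
  ⇒ phys 0x58404  [4 reads]
#3 VA=0x18101210952 (r,kernel):
  L0 @0x3E[3] → 0x5A007  P=1,RW=1,US=1,PS=0
  L1 @0x5A[4] → 0x5E007  P=1,RW=1,US=1,PS=0
  L2 @0x5E[9] → 0x62007  P=1,RW=1,US=1,PS=0
  L3 @0x62[16] → 0x49004  P=0,RW=0,US=1,PS=0
  ⇒ fault: PAGE_NOT_PRESENT  — 4 lookups

Access #2 fault: NONE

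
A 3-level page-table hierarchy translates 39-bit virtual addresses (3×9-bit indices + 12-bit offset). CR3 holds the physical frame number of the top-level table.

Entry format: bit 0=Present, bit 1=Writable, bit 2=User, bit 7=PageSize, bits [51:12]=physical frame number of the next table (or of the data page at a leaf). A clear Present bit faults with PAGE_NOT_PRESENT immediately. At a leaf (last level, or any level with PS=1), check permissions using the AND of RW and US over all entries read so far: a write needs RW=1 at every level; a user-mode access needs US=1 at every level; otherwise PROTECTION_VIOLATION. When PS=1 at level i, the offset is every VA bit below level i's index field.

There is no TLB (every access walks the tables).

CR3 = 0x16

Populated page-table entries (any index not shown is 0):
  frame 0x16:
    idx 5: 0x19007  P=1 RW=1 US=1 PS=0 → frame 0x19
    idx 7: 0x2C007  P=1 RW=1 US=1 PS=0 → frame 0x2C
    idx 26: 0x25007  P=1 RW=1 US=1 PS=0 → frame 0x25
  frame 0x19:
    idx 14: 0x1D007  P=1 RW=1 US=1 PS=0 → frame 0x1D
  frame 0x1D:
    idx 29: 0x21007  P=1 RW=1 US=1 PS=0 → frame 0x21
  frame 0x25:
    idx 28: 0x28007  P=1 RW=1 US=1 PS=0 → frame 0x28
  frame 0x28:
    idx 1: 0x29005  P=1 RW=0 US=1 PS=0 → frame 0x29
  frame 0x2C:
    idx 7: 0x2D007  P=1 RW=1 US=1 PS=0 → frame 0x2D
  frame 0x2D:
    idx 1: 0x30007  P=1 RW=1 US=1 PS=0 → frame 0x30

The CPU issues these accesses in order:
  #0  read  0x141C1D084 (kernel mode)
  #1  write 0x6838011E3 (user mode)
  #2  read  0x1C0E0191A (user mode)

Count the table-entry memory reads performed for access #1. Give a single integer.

Trace:
#0 VA=0x141C1D084 (r,kernel):
  lvl0: tbl 0x16, slot 5 ⇒ 0x19007 (P1/RW1/US1/PS0)
  lvl1: tbl 0x19, slot 14 ⇒ 0x1D007 (P1/RW1/US1/PS0)
  lvl2: tbl 0x1D, slot 29 ⇒ 0x21007 (P1/RW1/US1/PS0)
  → PA=0x21084  (3 entries read)
#1 VA=0x6838011E3 (w,user):
  lvl0: tbl 0x16, slot 26 ⇒ 0x25007 (P1/RW1/US1/PS0)
  lvl1: tbl 0x25, slot 28 ⇒ 0x28007 (P1/RW1/US1/PS0)
  lvl2: tbl 0x28, slot 1 ⇒ 0x29005 (P1/RW0/US1/PS0)
  → PROTECTION_VIOLATION  (3 entries read)
#2 VA=0x1C0E0191A (r,user):
  lvl0: tbl 0x16, slot 7 ⇒ 0x2C007 (P1/RW1/US1/PS0)
  lvl1: tbl 0x2C, slot 7 ⇒ 0x2D007 (P1/RW1/US1/PS0)
  lvl2: tbl 0x2D, slot 1 ⇒ 0x30007 (P1/RW1/US1/PS0)
  → PA=0x3091A  (3 entries read)

Entries read for #1: 3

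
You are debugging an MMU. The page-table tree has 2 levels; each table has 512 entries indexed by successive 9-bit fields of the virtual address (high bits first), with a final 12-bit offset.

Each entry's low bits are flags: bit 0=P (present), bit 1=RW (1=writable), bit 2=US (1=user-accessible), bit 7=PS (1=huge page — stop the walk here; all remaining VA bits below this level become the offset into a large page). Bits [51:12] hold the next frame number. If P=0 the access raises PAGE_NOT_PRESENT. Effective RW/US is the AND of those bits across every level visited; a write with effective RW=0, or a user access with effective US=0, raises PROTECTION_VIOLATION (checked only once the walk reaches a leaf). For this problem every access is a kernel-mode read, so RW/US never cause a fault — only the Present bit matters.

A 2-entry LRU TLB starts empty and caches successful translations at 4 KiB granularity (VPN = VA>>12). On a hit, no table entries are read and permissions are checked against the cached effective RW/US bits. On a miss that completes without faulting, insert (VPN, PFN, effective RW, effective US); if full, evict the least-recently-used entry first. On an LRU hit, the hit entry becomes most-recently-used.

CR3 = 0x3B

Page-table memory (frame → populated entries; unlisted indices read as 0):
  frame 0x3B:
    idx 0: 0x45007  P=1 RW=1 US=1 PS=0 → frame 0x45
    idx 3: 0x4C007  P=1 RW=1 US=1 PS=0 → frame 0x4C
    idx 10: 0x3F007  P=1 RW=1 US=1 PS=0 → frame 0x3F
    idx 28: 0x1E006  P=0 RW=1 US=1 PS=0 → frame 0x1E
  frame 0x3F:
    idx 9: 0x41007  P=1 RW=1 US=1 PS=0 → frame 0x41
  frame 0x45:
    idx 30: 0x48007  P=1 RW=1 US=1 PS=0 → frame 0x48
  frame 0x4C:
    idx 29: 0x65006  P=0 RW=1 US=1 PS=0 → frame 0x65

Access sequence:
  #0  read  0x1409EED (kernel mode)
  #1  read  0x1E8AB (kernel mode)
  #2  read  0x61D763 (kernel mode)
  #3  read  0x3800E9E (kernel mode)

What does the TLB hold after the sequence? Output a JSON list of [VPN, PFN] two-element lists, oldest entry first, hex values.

Per-access translation:
#0 VA=0x1409EED (r,kernel):
  L0 @0x3B[10] → 0x3F007  P=1,RW=1,US=1,PS=0
  L1 @0x3F[9] → 0x41007  P=1,RW=1,US=1,PS=0
  ✓ 0x41EED  — 2 lookups
#1 VA=0x1E8AB (r,kernel):
  L0 @0x3B[0] → 0x45007  P=1,RW=1,US=1,PS=0
  L1 @0x45[30] → 0x48007  P=1,RW=1,US=1,PS=0
  ✓ 0x488AB  — 2 lookups
#2 VA=0x61D763 (r,kernel):
  L0 @0x3B[3] → 0x4C007  P=1,RW=1,US=1,PS=0
  L1 @0x4C[29] → 0x65006  P=0,RW=1,US=1,PS=0
  ✗ PAGE_NOT_PRESENT  [2 reads]
#3 VA=0x3800E9E (r,kernel):
  L0 @0x3B[28] → 0x1E006  P=0,RW=1,US=1,PS=0
  ✗ PAGE_NOT_PRESENT  [1 reads]

TLB: [["0x1409", "0x41"], ["0x1E", "0x48"]]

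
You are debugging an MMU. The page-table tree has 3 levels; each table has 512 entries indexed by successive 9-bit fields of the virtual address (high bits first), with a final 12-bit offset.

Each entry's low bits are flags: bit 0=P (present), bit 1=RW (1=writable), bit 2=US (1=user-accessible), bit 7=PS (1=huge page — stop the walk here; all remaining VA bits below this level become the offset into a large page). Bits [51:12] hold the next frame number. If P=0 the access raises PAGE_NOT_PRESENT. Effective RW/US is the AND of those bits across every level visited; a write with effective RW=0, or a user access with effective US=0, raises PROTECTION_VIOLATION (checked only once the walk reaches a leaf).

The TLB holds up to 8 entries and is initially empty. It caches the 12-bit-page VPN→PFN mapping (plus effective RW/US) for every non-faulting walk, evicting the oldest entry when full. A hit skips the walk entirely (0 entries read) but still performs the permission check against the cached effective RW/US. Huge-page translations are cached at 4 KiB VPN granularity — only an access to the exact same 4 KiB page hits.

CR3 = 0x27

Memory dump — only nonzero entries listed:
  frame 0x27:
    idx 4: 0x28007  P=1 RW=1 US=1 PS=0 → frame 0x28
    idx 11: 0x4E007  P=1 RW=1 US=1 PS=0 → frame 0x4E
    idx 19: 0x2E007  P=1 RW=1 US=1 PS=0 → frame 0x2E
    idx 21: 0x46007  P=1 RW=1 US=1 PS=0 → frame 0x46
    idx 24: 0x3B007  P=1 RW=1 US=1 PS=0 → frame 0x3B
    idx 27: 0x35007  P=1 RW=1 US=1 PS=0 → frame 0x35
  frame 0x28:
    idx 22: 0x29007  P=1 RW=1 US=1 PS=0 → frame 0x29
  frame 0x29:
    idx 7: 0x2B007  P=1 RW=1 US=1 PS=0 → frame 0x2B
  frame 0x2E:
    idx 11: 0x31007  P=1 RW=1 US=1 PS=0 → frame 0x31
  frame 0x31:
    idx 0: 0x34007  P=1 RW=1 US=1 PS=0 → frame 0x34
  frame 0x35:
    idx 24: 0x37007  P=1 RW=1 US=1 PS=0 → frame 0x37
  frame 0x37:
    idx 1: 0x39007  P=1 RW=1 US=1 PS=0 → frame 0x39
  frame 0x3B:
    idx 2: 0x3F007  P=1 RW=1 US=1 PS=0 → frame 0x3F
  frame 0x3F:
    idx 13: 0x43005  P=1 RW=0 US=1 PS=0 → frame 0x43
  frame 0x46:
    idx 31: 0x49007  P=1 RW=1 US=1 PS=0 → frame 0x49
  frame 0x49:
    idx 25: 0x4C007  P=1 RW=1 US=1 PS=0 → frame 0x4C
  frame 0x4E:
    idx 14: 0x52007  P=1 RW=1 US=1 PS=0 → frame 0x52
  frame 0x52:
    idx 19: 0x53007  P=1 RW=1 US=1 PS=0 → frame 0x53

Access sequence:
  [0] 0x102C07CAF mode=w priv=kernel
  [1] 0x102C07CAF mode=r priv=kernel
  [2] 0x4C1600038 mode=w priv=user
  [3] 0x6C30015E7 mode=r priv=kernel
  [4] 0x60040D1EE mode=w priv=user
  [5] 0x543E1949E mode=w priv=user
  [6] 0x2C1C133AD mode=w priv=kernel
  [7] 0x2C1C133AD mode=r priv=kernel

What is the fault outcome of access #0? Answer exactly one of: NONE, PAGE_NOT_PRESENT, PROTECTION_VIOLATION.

Per-access translation:
#0 VA=0x102C07CAF (w,kernel):
  L0: frame=0x27 idx=4 entry=0x28007 [P=1 RW=1 US=1 PS=0]
  L1: frame=0x28 idx=22 entry=0x29007 [P=1 RW=1 US=1 PS=0]
  L2: frame=0x29 idx=7 entry=0x2B007 [P=1 RW=1 US=1 PS=0]
  → PA=0x2BCAF  (3 entries read)
#1 VA=0x102C07CAF (r,kernel):
  TLB hit vpn=0x102C07 → PA=0x2BCAF
#2 VA=0x4C1600038 (w,user):
  L0: frame=0x27 idx=19 entry=0x2E007 [P=1 RW=1 US=1 PS=0]
  L1: frame=0x2E idx=11 entry=0x31007 [P=1 RW=1 US=1 PS=0]
  L2: frame=0x31 idx=0 entry=0x34007 [P=1 RW=1 US=1 PS=0]
  → PA=0x34038  (3 entries read)
#3 VA=0x6C30015E7 (r,kernel):
  L0: frame=0x27 idx=27 entry=0x35007 [P=1 RW=1 US=1 PS=0]
  L1: frame=0x35 idx=24 entry=0x37007 [P=1 RW=1 US=1 PS=0]
  L2: frame=0x37 idx=1 entry=0x39007 [P=1 RW=1 US=1 PS=0]
  → PA=0x395E7  (3 entries read)
#4 VA=0x60040D1EE (w,user):
  L0: frame=0x27 idx=24 entry=0x3B007 [P=1 RW=1 US=1 PS=0]
  L1: frame=0x3B idx=2 entry=0x3F007 [P=1 RW=1 US=1 PS=0]
  L2: frame=0x3F idx=13 entry=0x43005 [P=1 RW=0 US=1 PS=0]
  ⇒ fault: PROTECTION_VIOLATION  — 3 lookups
#5 VA=0x543E1949E (w,user):
  L0: frame=0x27 idx=21 entry=0x46007 [P=1 RW=1 US=1 PS=0]
  L1: frame=0x46 idx=31 entry=0x49007 [P=1 RW=1 US=1 PS=0]
  L2: frame=0x49 idx=25 entry=0x4C007 [P=1 RW=1 US=1 PS=0]
  → PA=0x4C49E  (3 entries read)
#6 VA=0x2C1C133AD (w,kernel):
  L0: frame=0x27 idx=11 entry=0x4E007 [P=1 RW=1 US=1 PS=0]
  L1: frame=0x4E idx=14 entry=0x52007 [P=1 RW=1 US=1 PS=0]
  L2: frame=0x52 idx=19 entry=0x53007 [P=1 RW=1 US=1 PS=0]
  → PA=0x533AD  (3 entries read)
#7 VA=0x2C1C133AD (r,kernel):
  TLB hit vpn=0x2C1C13 → PA=0x533AD

Access #0 fault: NONE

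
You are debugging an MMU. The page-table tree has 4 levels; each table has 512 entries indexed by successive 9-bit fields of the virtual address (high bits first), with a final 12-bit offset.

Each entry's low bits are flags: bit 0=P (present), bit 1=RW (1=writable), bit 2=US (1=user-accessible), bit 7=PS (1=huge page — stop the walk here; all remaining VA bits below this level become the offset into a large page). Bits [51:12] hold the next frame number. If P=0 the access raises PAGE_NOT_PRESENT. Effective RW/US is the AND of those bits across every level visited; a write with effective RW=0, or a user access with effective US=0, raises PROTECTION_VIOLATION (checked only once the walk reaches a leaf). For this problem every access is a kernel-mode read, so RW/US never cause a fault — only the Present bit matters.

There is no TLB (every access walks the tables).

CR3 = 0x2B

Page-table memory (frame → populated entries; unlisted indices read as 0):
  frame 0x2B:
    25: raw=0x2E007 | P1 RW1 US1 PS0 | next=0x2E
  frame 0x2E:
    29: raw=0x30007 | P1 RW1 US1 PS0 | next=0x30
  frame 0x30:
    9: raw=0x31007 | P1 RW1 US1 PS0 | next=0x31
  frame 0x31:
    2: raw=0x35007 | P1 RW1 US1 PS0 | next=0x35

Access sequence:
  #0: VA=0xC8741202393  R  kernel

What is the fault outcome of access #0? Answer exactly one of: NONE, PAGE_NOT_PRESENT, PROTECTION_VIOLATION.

Per-access translation:
#0 VA=0xC8741202393 (r,kernel):
  L0 @0x2B[25] → 0x2E007  P=1,RW=1,US=1,PS=0
  L1 @0x2E[29] → 0x30007  P=1,RW=1,US=1,PS=0
  L2 @0x30[9] → 0x31007  P=1,RW=1,US=1,PS=0
  L3 @0x31[2] → 0x35007  P=1,RW=1,US=1,PS=0
  ✓ 0x35393  — 4 lookups

Access #0 fault: NONE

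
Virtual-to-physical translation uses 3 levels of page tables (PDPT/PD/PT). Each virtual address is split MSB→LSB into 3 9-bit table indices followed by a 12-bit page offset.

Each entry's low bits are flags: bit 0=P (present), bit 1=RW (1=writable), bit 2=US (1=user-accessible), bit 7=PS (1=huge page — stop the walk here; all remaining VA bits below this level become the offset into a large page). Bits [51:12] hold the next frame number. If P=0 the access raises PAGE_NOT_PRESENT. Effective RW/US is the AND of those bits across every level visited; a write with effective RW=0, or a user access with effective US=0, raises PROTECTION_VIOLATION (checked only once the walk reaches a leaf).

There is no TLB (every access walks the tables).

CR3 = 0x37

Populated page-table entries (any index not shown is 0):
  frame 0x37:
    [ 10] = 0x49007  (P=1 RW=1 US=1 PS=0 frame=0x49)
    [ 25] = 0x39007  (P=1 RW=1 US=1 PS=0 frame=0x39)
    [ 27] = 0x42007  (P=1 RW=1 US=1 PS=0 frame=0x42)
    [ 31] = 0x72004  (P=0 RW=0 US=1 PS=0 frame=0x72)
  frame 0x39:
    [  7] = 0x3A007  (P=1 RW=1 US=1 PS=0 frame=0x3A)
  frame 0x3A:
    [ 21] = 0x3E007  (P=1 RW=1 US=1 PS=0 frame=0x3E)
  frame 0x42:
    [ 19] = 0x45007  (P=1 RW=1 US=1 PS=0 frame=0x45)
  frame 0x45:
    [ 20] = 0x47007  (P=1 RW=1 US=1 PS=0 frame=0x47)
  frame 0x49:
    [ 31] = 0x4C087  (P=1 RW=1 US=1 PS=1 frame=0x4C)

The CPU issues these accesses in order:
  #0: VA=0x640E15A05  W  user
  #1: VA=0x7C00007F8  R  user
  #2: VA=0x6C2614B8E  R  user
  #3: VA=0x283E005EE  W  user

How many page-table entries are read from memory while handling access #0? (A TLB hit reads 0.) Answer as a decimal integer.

Trace:
#0 VA=0x640E15A05 (w,user):
  L0 @0x37[25] → 0x39007  P=1,RW=1,US=1,PS=0
  L1 @0x39[7] → 0x3A007  P=1,RW=1,US=1,PS=0
  L2 @0x3A[21] → 0x3E007  P=1,RW=1,US=1,PS=0
  ✓ 0x3EA05  — 3 lookups
#1 VA=0x7C00007F8 (r,user):
  L0 @0x37[31] → 0x72004  P=0,RW=0,US=1,PS=0
  ✗ PAGE_NOT_PRESENT  [1 reads]
#2 VA=0x6C2614B8E (r,user):
  L0 @0x37[27] → 0x42007  P=1,RW=1,US=1,PS=0
  L1 @0x42[19] → 0x45007  P=1,RW=1,US=1,PS=0
  L2 @0x45[20] → 0x47007  P=1,RW=1,US=1,PS=0
  ✓ 0x47B8E  — 3 lookups
#3 VA=0x283E005EE (w,user):
  L0 @0x37[10] → 0x49007  P=1,RW=1,US=1,PS=0
  L1 @0x49[31] → 0x4C087  P=1,RW=1,US=1,PS=1
  ✓ 0x4C5EE (huge @L1)  — 2 lookups

Entries read for #0: 3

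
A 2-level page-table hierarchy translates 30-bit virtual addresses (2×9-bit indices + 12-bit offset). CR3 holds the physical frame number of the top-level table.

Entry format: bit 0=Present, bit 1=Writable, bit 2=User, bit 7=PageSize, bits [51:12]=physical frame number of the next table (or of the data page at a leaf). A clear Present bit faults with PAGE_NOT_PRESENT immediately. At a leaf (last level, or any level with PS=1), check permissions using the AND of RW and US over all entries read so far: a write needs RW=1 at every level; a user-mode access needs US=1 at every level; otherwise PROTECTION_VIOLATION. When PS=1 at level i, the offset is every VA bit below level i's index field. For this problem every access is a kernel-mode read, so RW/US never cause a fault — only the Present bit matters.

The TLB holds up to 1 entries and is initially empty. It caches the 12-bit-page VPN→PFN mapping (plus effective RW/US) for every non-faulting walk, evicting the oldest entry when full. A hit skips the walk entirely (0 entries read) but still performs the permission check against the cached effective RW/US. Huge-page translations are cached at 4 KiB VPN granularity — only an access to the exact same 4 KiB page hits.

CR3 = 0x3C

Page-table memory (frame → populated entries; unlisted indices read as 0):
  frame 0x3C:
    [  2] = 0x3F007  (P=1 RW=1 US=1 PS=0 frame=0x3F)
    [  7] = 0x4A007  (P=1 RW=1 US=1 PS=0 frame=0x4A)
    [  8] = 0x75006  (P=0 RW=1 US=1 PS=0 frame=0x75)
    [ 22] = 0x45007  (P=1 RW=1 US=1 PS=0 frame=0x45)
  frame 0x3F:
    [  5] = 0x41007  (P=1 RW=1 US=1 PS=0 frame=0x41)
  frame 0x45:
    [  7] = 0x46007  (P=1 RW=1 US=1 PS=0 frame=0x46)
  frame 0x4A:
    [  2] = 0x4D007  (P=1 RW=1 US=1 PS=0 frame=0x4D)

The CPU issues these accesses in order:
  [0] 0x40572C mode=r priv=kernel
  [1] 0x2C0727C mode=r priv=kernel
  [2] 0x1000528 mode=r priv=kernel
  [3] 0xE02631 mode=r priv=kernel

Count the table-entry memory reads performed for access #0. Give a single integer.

Per-access translation:
#0 VA=0x40572C (r,kernel):
  L0: frame=0x3C idx=2 entry=0x3F007 [P=1 RW=1 US=1 PS=0]
  L1: frame=0x3F idx=5 entry=0x41007 [P=1 RW=1 US=1 PS=0]
  ✓ 0x4172C  — 2 lookups
#1 VA=0x2C0727C (r,kernel):
  L0: frame=0x3C idx=22 entry=0x45007 [P=1 RW=1 US=1 PS=0]
  L1: frame=0x45 idx=7 entry=0x46007 [P=1 RW=1 US=1 PS=0]
  ✓ 0x4627C  — 2 lookups
#2 VA=0x1000528 (r,kernel):
  L0: frame=0x3C idx=8 entry=0x75006 [P=0 RW=1 US=1 PS=0]
  ✗ PAGE_NOT_PRESENT  [1 reads]
#3 VA=0xE02631 (r,kernel):
  L0: frame=0x3C idx=7 entry=0x4A007 [P=1 RW=1 US=1 PS=0]
  L1: frame=0x4A idx=2 entry=0x4D007 [P=1 RW=1 US=1 PS=0]
  ✓ 0x4D631  — 2 lookups

Entries read for #0: 2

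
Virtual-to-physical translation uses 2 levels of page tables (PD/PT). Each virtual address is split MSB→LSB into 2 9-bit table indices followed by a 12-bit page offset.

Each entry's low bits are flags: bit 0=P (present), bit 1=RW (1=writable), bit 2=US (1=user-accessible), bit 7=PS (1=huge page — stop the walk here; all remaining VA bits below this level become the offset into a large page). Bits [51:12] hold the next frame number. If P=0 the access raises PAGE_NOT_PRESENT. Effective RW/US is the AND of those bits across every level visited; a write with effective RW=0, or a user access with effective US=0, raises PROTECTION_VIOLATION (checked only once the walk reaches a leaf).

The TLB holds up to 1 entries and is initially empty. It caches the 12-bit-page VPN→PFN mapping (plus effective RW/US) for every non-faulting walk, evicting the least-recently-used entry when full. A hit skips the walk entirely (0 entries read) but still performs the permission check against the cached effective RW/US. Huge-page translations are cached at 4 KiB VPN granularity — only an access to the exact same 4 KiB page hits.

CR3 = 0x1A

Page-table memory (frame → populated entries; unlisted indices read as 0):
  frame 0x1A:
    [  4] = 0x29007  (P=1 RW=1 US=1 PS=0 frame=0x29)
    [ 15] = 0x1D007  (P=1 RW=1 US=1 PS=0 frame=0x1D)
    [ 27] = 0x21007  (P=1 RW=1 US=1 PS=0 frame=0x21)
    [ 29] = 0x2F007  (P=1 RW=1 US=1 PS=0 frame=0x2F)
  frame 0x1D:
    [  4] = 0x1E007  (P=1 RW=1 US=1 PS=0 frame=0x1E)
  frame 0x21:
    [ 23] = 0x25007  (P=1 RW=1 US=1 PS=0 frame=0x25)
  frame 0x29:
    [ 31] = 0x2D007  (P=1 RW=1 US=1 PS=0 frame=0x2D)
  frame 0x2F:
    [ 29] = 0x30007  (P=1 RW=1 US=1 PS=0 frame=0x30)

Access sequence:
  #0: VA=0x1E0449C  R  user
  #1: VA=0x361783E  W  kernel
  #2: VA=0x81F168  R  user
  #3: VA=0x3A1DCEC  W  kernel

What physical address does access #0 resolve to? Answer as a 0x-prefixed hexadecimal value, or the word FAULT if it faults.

Trace:
#0 VA=0x1E0449C (r,user):
  L0: frame=0x1A idx=15 entry=0x1D007 [P=1 RW=1 US=1 PS=0]
  L1: frame=0x1D idx=4 entry=0x1E007 [P=1 RW=1 US=1 PS=0]
  ⇒ phys 0x1E49C  [2 reads]
#1 VA=0x361783E (w,kernel):
  L0: frame=0x1A idx=27 entry=0x21007 [P=1 RW=1 US=1 PS=0]
  L1: frame=0x21 idx=23 entry=0x25007 [P=1 RW=1 US=1 PS=0]
  ⇒ phys 0x2583E  [2 reads]
#2 VA=0x81F168 (r,user):
  L0: frame=0x1A idx=4 entry=0x29007 [P=1 RW=1 US=1 PS=0]
  L1: frame=0x29 idx=31 entry=0x2D007 [P=1 RW=1 US=1 PS=0]
  ⇒ phys 0x2D168  [2 reads]
#3 VA=0x3A1DCEC (w,kernel):
  L0: frame=0x1A idx=29 entry=0x2F007 [P=1 RW=1 US=1 PS=0]
  L1: frame=0x2F idx=29 entry=0x30007 [P=1 RW=1 US=1 PS=0]
  ⇒ phys 0x30CEC  [2 reads]

Access #0 PA: 0x1E49C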